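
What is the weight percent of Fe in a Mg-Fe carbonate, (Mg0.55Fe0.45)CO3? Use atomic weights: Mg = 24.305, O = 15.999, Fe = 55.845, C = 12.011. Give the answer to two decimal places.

25.51 weight percent

M((Mg0.55Fe0.45)CO3) = 98.506 g/mol.
Fe contributes 0.45 × 55.845 = 25.130 g per mole.
25.130/98.506 = 0.2551 → 25.51%.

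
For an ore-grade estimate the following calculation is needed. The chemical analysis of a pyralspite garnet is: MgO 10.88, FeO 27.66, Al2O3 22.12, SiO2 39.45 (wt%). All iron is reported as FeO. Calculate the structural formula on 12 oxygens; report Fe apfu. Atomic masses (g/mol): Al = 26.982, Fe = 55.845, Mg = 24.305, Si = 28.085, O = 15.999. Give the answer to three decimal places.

MgO (M=40.304): mol = 0.26995; Mg = 0.26995, O = 0.26995.
FeO (M=71.844): mol = 0.38500; Fe = 0.38500, O = 0.38500.
Al2O3 (M=101.961): mol = 0.21695; Al = 0.43390, O = 0.65085.
SiO2 (M=60.083): mol = 0.65659; Si = 0.65659, O = 1.31318.
ΣO = 2.61898; factor = 12/ΣO = 4.58194.
Fe apfu = 0.38500 × 4.58194 = 1.764.

1.764 Fe apfu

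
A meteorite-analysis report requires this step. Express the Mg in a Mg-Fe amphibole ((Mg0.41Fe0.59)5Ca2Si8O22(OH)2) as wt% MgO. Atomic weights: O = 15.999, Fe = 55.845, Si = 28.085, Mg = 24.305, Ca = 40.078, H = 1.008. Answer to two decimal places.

9.13 wt%

Formula mass = 905.396 g/mol.
2.05 Mg → 2.0500 mol MgO per formula unit; M(MgO) = 40.304, so MgO mass = 82.623 g.
82.623/905.396 × 100 = 9.13 wt%.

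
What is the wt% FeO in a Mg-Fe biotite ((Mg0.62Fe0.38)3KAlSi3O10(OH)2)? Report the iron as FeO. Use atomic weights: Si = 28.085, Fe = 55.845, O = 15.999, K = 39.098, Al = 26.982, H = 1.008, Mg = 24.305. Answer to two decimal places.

Formula mass = 453.210 g/mol.
1.14 Fe → 1.1400 mol FeO per formula unit; M(FeO) = 71.844, so FeO mass = 81.902 g.
81.902/453.210 × 100 = 18.07 wt%.

18.07 wt%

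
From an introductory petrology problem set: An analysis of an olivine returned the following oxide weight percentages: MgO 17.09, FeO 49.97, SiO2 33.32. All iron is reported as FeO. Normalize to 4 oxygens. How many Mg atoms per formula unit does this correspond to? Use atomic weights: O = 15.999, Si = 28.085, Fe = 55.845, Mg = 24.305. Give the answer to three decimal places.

17.09 wt% MgO ÷ 40.304 g/mol = 0.42403 mol, giving 0.42403 Mg and 0.42403 O.
49.97 wt% FeO ÷ 71.844 g/mol = 0.69553 mol, giving 0.69553 Fe and 0.69553 O.
33.32 wt% SiO2 ÷ 60.083 g/mol = 0.55457 mol, giving 0.55457 Si and 1.10914 O.
Oxygen sums to 2.22870; scaling by 4/2.22870 = 1.79477 puts the formula on 4 O.
Mg: 0.42403 × 1.79477 = 0.761 atoms per formula unit.

0.761 Mg apfu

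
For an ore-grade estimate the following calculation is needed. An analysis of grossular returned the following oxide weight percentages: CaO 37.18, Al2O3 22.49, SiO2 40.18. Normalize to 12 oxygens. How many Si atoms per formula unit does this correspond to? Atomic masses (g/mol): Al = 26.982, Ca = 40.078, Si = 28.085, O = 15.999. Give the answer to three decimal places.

3.014 Si apfu

CaO: 37.18/56.077 = 0.66302 mol → 0.66302 mol Ca, 0.66302 mol O.
Al2O3: 22.49/101.961 = 0.22057 mol → 0.44114 mol Al, 0.66171 mol O.
SiO2: 40.18/60.083 = 0.66874 mol → 0.66874 mol Si, 1.33748 mol O.
Total oxygen = 2.66221 mol. Normalization factor = 12/2.66221 = 4.50753.
Si per 12 O = 0.66874 × 4.50753 = 3.014.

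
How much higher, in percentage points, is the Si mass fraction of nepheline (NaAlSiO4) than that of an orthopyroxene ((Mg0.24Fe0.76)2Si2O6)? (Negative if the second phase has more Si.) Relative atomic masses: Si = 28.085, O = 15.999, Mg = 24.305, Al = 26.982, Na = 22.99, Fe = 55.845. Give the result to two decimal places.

Si in NaAlSiO4: molar mass 142.053 g/mol; 1×28.085 = 28.085 g → 19.77 wt%.
Si in (Mg0.24Fe0.76)2Si2O6: molar mass 248.715 g/mol; 2×28.085 = 56.170 g → 22.58 wt%.
Difference = 19.77 − 22.58 = -2.81 percentage points.

-2.81 percentage points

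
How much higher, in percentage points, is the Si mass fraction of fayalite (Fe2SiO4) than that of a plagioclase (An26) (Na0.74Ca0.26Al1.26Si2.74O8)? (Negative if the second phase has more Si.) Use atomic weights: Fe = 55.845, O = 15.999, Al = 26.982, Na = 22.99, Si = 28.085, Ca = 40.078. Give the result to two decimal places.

-15.11 percentage points

First mineral: 28.085 g Si in 203.771 g formula = 13.78 wt% Si.
Second mineral: 76.953 g Si in 266.375 g formula = 28.89 wt% Si.
13.78% − 28.89% gives a difference of -15.11 percentage points.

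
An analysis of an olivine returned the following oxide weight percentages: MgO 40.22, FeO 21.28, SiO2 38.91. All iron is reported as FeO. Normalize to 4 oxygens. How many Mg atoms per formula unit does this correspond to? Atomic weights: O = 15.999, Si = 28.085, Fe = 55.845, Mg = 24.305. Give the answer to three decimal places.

MgO: 40.22/40.304 = 0.99792 mol → 0.99792 mol Mg, 0.99792 mol O.
FeO: 21.28/71.844 = 0.29620 mol → 0.29620 mol Fe, 0.29620 mol O.
SiO2: 38.91/60.083 = 0.64760 mol → 0.64760 mol Si, 1.29520 mol O.
Total oxygen = 2.58932 mol. Normalization factor = 4/2.58932 = 1.54481.
Mg per 4 O = 0.99792 × 1.54481 = 1.542.

1.542 Mg apfu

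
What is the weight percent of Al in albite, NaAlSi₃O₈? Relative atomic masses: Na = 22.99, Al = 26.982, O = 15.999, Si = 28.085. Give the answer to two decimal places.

M(NaAlSi₃O₈) = 262.219 g/mol.
Al contributes 1 × 26.982 = 26.982 g per mole.
26.982/262.219 = 0.1029 → 10.29%.

10.29 mass %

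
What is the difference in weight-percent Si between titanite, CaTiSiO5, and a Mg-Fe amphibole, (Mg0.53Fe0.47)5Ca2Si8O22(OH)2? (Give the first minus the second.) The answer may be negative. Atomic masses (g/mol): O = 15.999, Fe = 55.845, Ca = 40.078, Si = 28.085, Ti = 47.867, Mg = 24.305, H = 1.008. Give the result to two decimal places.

-11.02 percentage points

First mineral: 28.085 g Si in 196.025 g formula = 14.33 wt% Si.
Second mineral: 224.680 g Si in 886.472 g formula = 25.35 wt% Si.
14.33% − 25.35% gives a difference of -11.02 percentage points.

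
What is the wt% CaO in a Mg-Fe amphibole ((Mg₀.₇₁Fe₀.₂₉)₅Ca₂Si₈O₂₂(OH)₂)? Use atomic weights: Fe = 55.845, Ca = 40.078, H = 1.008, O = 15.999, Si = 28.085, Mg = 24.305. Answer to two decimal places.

13.07 wt%

Formula mass = 858.086 g/mol.
2 Ca → 2.0000 mol CaO per formula unit; M(CaO) = 56.077, so CaO mass = 112.154 g.
112.154/858.086 × 100 = 13.07 wt%.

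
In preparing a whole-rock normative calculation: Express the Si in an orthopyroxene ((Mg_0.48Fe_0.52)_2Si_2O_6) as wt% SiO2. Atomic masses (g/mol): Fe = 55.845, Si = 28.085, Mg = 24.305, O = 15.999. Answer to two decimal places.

M((Mg_0.48Fe_0.52)_2Si_2O_6) = 233.576 g/mol; M(SiO2) = 60.083 g/mol.
Moles SiO2 per formula unit = 2 Si ÷ 1 = 2.0000.
SiO2 fraction = (2.0000 × 60.083) / 233.576 = 120.166/233.576 = 0.5145.

51.45 wt%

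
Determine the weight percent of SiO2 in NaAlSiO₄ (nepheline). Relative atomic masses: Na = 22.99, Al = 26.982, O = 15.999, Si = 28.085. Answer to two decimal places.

42.30 wt%

M(NaAlSiO₄) = 142.053 g/mol; M(SiO2) = 60.083 g/mol.
Moles SiO2 per formula unit = 1 Si ÷ 1 = 1.0000.
SiO2 fraction = (1.0000 × 60.083) / 142.053 = 60.083/142.053 = 0.4230.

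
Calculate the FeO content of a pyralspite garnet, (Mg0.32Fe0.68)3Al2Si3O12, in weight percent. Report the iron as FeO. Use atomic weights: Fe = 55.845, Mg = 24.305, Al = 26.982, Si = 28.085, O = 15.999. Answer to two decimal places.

M((Mg0.32Fe0.68)3Al2Si3O12) = 467.464 g/mol; M(FeO) = 71.844 g/mol.
Moles FeO per formula unit = 2.04 Fe ÷ 1 = 2.0400.
FeO fraction = (2.0400 × 71.844) / 467.464 = 146.562/467.464 = 0.3135.

31.35 wt%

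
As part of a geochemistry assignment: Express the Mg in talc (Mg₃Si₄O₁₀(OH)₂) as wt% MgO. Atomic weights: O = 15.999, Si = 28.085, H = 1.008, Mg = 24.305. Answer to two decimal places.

M(Mg₃Si₄O₁₀(OH)₂) = 379.259 g/mol; M(MgO) = 40.304 g/mol.
Moles MgO per formula unit = 3 Mg ÷ 1 = 3.0000.
MgO fraction = (3.0000 × 40.304) / 379.259 = 120.912/379.259 = 0.3188.

31.88 wt%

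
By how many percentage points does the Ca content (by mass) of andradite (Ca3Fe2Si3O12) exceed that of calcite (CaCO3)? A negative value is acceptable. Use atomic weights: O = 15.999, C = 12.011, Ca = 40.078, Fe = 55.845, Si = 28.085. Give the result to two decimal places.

First mineral: 120.234 g Ca in 508.167 g formula = 23.66 wt% Ca.
Second mineral: 40.078 g Ca in 100.086 g formula = 40.04 wt% Ca.
23.66% − 40.04% gives a difference of -16.38 percentage points.

-16.38 percentage points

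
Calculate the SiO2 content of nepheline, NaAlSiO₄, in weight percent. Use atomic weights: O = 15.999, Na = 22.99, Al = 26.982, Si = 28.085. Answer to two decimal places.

42.30 wt%

Formula mass = 142.053 g/mol.
1 Si → 1.0000 mol SiO2 per formula unit; M(SiO2) = 60.083, so SiO2 mass = 60.083 g.
60.083/142.053 × 100 = 42.30 wt%.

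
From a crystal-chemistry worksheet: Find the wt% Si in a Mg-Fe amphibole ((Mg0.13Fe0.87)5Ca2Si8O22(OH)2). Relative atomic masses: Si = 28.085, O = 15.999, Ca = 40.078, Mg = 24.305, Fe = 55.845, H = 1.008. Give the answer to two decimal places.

23.66 weight percent

M((Mg0.13Fe0.87)5Ca2Si8O22(OH)2) = 949.552 g/mol.
Si contributes 8 × 28.085 = 224.680 g per mole.
224.680/949.552 = 0.2366 → 23.66%.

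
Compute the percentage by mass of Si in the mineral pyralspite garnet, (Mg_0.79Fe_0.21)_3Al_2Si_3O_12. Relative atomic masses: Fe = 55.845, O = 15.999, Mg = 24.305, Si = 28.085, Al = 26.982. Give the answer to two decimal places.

19.92 weight percent

Molar mass of (Mg_0.79Fe_0.21)_3Al_2Si_3O_12: 2.37·24.305 + 0.63·55.845 + 2·26.982 + 3·28.085 + 12·15.999 = 422.992 g/mol.
Mass of Si per formula unit: 3 × 28.085 = 84.255 g.
Weight fraction Si = 84.255 / 422.992 = 0.1992.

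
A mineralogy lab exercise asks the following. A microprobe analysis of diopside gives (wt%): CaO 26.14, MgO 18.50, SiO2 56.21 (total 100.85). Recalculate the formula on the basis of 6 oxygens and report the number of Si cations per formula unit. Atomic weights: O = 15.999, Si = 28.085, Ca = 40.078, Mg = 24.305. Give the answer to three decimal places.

CaO: 26.14/56.077 = 0.46614 mol → 0.46614 mol Ca, 0.46614 mol O.
MgO: 18.50/40.304 = 0.45901 mol → 0.45901 mol Mg, 0.45901 mol O.
SiO2: 56.21/60.083 = 0.93554 mol → 0.93554 mol Si, 1.87108 mol O.
Total oxygen = 2.79623 mol. Normalization factor = 6/2.79623 = 2.14575.
Si per 6 O = 0.93554 × 2.14575 = 2.007.

2.007 Si apfu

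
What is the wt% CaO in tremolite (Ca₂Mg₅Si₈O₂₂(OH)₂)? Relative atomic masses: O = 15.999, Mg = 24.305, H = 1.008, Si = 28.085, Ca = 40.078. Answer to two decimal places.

Formula mass = 812.353 g/mol.
2 Ca → 2.0000 mol CaO per formula unit; M(CaO) = 56.077, so CaO mass = 112.154 g.
112.154/812.353 × 100 = 13.81 wt%.

13.81 wt%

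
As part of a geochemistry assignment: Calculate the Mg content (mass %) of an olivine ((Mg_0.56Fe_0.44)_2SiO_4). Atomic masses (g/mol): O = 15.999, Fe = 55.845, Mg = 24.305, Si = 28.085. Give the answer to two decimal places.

16.16 mass %

Formula mass = 1.12*24.305 + 0.88*55.845 + 1*28.085 + 4*15.999 = 168.446 g/mol, of which 27.222 g is Mg.
So Mg makes up 27.222/168.446 = 0.1616 of the mass, i.e. 16.16%.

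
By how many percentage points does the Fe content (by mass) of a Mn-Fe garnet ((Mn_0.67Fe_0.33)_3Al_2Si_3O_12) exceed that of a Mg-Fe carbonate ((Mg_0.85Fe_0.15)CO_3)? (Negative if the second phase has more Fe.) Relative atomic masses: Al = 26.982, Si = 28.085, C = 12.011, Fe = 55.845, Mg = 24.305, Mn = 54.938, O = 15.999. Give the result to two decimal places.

1.74 percentage points

M((Mn_0.67Fe_0.33)_3Al_2Si_3O_12) = 495.919 g/mol, so wt% Fe = 55.287/495.919 × 100 = 11.15%.
M((Mg_0.85Fe_0.15)CO_3) = 89.044 g/mol, so wt% Fe = 8.377/89.044 × 100 = 9.41%.
11.15 − 9.41 = 1.74 pp.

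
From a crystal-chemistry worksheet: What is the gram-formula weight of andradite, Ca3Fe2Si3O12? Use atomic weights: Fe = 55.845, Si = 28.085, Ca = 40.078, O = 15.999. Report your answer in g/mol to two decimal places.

508.17 g/mol

The formula mass is the sum 3×40.078 + 2×55.845 + 3×28.085 + 12×15.999.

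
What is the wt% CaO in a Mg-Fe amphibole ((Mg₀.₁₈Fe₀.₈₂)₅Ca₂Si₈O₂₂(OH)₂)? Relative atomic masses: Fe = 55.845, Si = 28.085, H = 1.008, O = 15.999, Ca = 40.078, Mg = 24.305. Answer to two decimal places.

11.91 wt%

Formula mass = 941.667 g/mol.
2 Ca → 2.0000 mol CaO per formula unit; M(CaO) = 56.077, so CaO mass = 112.154 g.
112.154/941.667 × 100 = 11.91 wt%.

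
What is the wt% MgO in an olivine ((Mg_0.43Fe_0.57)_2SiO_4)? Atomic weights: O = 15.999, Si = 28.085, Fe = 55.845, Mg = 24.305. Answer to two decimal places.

19.62 wt%

Formula mass = 176.647 g/mol.
0.86 Mg → 0.8600 mol MgO per formula unit; M(MgO) = 40.304, so MgO mass = 34.661 g.
34.661/176.647 × 100 = 19.62 wt%.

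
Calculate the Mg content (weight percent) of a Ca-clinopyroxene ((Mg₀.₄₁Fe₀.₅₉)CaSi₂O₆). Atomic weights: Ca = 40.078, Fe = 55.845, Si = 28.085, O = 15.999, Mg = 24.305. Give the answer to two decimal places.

4.24 weight percent

Molar mass of (Mg₀.₄₁Fe₀.₅₉)CaSi₂O₆: 0.41*24.305 + 0.59*55.845 + 1*40.078 + 2*28.085 + 6*15.999 = 235.156 g/mol.
Mass of Mg per formula unit: 0.41 × 24.305 = 9.965 g.
Weight fraction Mg = 9.965 / 235.156 = 0.0424.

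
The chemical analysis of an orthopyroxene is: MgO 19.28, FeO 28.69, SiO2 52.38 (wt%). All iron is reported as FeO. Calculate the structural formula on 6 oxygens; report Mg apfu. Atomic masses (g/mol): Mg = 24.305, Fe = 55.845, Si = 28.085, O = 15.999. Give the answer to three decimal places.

19.28 wt% MgO ÷ 40.304 g/mol = 0.47836 mol, giving 0.47836 Mg and 0.47836 O.
28.69 wt% FeO ÷ 71.844 g/mol = 0.39934 mol, giving 0.39934 Fe and 0.39934 O.
52.38 wt% SiO2 ÷ 60.083 g/mol = 0.87179 mol, giving 0.87179 Si and 1.74358 O.
Oxygen sums to 2.62128; scaling by 6/2.62128 = 2.28896 puts the formula on 6 O.
Mg: 0.47836 × 2.28896 = 1.095 atoms per formula unit.

1.095 Mg apfu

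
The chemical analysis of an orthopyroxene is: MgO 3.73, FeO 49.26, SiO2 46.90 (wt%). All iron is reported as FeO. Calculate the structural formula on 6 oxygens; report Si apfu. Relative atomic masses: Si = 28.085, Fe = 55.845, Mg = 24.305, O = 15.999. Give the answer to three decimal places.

2.002 Si apfu

3.73 wt% MgO ÷ 40.304 g/mol = 0.09255 mol, giving 0.09255 Mg and 0.09255 O.
49.26 wt% FeO ÷ 71.844 g/mol = 0.68565 mol, giving 0.68565 Fe and 0.68565 O.
46.90 wt% SiO2 ÷ 60.083 g/mol = 0.78059 mol, giving 0.78059 Si and 1.56118 O.
Oxygen sums to 2.33938; scaling by 6/2.33938 = 2.56478 puts the formula on 6 O.
Si: 0.78059 × 2.56478 = 2.002 atoms per formula unit.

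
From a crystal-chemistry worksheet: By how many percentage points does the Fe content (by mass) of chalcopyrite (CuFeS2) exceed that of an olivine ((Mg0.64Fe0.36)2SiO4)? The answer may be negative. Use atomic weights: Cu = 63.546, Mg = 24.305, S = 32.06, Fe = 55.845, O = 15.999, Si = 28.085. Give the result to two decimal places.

First mineral: 55.845 g Fe in 183.511 g formula = 30.43 wt% Fe.
Second mineral: 40.208 g Fe in 163.400 g formula = 24.61 wt% Fe.
30.43% − 24.61% gives a difference of 5.82 percentage points.

5.82 percentage points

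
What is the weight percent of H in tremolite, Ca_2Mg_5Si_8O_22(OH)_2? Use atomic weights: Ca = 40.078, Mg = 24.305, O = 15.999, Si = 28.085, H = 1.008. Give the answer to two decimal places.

Formula mass = 2·40.078 + 5·24.305 + 8·28.085 + 24·15.999 + 2·1.008 = 812.353 g/mol, of which 2.016 g is H.
So H makes up 2.016/812.353 = 0.0025 of the mass, i.e. 0.25%.

0.25 weight percent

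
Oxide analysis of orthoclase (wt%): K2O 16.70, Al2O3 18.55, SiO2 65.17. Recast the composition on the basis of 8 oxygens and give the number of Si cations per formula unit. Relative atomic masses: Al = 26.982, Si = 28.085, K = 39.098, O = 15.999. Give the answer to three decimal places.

3.000 Si apfu

K2O (M=94.195): mol = 0.17729; K = 0.35458, O = 0.17729.
Al2O3 (M=101.961): mol = 0.18193; Al = 0.36386, O = 0.54579.
SiO2 (M=60.083): mol = 1.08467; Si = 1.08467, O = 2.16934.
ΣO = 2.89242; factor = 8/ΣO = 2.76585.
Si apfu = 1.08467 × 2.76585 = 3.000.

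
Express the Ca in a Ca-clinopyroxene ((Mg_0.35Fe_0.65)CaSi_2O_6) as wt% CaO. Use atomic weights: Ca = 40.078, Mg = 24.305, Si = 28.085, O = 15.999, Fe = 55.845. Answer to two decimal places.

Formula mass = 237.048 g/mol.
1 Ca → 1.0000 mol CaO per formula unit; M(CaO) = 56.077, so CaO mass = 56.077 g.
56.077/237.048 × 100 = 23.66 wt%.

23.66 wt%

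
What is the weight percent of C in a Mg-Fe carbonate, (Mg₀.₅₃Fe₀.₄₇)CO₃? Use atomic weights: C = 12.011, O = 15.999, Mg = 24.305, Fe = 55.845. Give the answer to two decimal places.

12.12 weight percent

M((Mg₀.₅₃Fe₀.₄₇)CO₃) = 99.137 g/mol.
C contributes 1 × 12.011 = 12.011 g per mole.
12.011/99.137 = 0.1212 → 12.12%.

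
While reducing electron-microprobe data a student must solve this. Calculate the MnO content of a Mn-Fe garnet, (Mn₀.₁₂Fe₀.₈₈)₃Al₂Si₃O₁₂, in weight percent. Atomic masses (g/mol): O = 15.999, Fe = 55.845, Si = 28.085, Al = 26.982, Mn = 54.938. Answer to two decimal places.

5.13 wt%

M((Mn₀.₁₂Fe₀.₈₈)₃Al₂Si₃O₁₂) = 497.415 g/mol; M(MnO) = 70.937 g/mol.
Moles MnO per formula unit = 0.36 Mn ÷ 1 = 0.3600.
MnO fraction = (0.3600 × 70.937) / 497.415 = 25.537/497.415 = 0.0513.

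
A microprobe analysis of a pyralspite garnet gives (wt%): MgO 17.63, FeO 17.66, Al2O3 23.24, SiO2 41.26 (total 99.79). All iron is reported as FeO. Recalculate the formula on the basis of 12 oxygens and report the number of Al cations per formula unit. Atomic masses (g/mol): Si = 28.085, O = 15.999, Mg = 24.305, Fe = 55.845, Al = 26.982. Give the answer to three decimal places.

1.996 Al apfu

MgO (M=40.304): mol = 0.43743; Mg = 0.43743, O = 0.43743.
FeO (M=71.844): mol = 0.24581; Fe = 0.24581, O = 0.24581.
Al2O3 (M=101.961): mol = 0.22793; Al = 0.45586, O = 0.68379.
SiO2 (M=60.083): mol = 0.68672; Si = 0.68672, O = 1.37344.
ΣO = 2.74047; factor = 12/ΣO = 4.37881.
Al apfu = 0.45586 × 4.37881 = 1.996.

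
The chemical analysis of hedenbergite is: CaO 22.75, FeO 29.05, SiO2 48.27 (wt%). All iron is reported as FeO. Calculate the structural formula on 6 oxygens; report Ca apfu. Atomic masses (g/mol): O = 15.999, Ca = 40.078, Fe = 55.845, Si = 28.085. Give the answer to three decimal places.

1.007 Ca apfu

22.75 wt% CaO ÷ 56.077 g/mol = 0.40569 mol, giving 0.40569 Ca and 0.40569 O.
29.05 wt% FeO ÷ 71.844 g/mol = 0.40435 mol, giving 0.40435 Fe and 0.40435 O.
48.27 wt% SiO2 ÷ 60.083 g/mol = 0.80339 mol, giving 0.80339 Si and 1.60678 O.
Oxygen sums to 2.41682; scaling by 6/2.41682 = 2.48260 puts the formula on 6 O.
Ca: 0.40569 × 2.48260 = 1.007 atoms per formula unit.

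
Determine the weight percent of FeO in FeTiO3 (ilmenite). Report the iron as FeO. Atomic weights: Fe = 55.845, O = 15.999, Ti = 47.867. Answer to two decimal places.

Molar mass of FeTiO3 = 1×55.845 + 1×47.867 + 3×15.999 = 151.709 g/mol.
Each formula unit contains 1 Fe, equivalent to 1/1 = 1.0000 mol FeO.
M(FeO) = 1×55.845 + 1×15.999 = 71.844 g/mol.
Mass of FeO per formula unit = 1.0000 × 71.844 = 71.844 g.
FeO wt% = 71.844 / 151.709 × 100 = 47.36%.

47.36 wt%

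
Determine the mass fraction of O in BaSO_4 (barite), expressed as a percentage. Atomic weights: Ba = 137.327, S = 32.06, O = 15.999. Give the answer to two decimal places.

M(BaSO_4) = 233.383 g/mol.
O contributes 4 × 15.999 = 63.996 g per mole.
63.996/233.383 = 0.2742 → 27.42%.

27.42 wt%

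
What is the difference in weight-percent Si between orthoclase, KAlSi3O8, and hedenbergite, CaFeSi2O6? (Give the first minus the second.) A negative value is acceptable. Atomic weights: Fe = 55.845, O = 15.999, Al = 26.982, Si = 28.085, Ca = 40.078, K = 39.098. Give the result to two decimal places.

7.63 percentage points

First mineral: 84.255 g Si in 278.327 g formula = 30.27 wt% Si.
Second mineral: 56.170 g Si in 248.087 g formula = 22.64 wt% Si.
30.27% − 22.64% gives a difference of 7.63 percentage points.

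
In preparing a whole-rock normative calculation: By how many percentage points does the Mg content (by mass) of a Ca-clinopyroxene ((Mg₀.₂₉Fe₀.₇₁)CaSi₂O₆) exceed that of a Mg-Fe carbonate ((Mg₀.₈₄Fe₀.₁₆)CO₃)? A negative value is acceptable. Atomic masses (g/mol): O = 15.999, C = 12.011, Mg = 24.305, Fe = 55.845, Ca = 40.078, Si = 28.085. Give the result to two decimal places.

M((Mg₀.₂₉Fe₀.₇₁)CaSi₂O₆) = 238.940 g/mol, so wt% Mg = 7.048/238.940 × 100 = 2.95%.
M((Mg₀.₈₄Fe₀.₁₆)CO₃) = 89.359 g/mol, so wt% Mg = 20.416/89.359 × 100 = 22.85%.
2.95 − 22.85 = -19.90 pp.

-19.90 percentage points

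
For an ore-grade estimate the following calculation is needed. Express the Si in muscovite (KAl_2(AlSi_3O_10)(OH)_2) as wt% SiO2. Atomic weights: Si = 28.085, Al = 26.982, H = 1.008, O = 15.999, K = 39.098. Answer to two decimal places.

Formula mass = 398.303 g/mol.
3 Si → 3.0000 mol SiO2 per formula unit; M(SiO2) = 60.083, so SiO2 mass = 180.249 g.
180.249/398.303 × 100 = 45.25 wt%.

45.25 wt%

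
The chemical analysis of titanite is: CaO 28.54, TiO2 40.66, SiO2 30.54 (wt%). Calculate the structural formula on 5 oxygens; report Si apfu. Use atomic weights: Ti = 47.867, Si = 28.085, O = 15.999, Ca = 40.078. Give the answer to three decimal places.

CaO (M=56.077): mol = 0.50894; Ca = 0.50894, O = 0.50894.
TiO2 (M=79.865): mol = 0.50911; Ti = 0.50911, O = 1.01822.
SiO2 (M=60.083): mol = 0.50830; Si = 0.50830, O = 1.01660.
ΣO = 2.54376; factor = 5/ΣO = 1.96559.
Si apfu = 0.50830 × 1.96559 = 0.999.

0.999 Si apfu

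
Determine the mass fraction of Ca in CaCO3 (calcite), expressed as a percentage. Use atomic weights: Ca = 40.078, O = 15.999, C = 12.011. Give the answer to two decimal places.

40.04 mass %

Molar mass of CaCO3: 1·40.078 + 1·12.011 + 3·15.999 = 100.086 g/mol.
Mass of Ca per formula unit: 1 × 40.078 = 40.078 g.
Weight fraction Ca = 40.078 / 100.086 = 0.4004.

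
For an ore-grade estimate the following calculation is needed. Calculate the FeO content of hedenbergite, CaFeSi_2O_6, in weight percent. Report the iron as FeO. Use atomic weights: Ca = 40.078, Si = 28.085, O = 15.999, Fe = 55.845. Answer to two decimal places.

28.96 wt%

M(CaFeSi_2O_6) = 248.087 g/mol; M(FeO) = 71.844 g/mol.
Moles FeO per formula unit = 1 Fe ÷ 1 = 1.0000.
FeO fraction = (1.0000 × 71.844) / 248.087 = 71.844/248.087 = 0.2896.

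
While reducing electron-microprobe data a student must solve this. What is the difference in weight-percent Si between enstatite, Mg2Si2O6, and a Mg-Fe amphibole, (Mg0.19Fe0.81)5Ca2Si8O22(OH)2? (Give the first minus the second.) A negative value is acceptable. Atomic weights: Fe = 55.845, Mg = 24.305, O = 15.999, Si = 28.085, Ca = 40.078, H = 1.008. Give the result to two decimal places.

M(Mg2Si2O6) = 200.774 g/mol, so wt% Si = 56.170/200.774 × 100 = 27.98%.
M((Mg0.19Fe0.81)5Ca2Si8O22(OH)2) = 940.090 g/mol, so wt% Si = 224.680/940.090 × 100 = 23.90%.
27.98 − 23.90 = 4.08 pp.

4.08 percentage points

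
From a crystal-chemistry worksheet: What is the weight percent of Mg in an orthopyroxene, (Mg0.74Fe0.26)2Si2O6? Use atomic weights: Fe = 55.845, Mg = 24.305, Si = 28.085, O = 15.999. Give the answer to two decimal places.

Formula mass = 1.48×24.305 + 0.52×55.845 + 2×28.085 + 6×15.999 = 217.175 g/mol, of which 35.971 g is Mg.
So Mg makes up 35.971/217.175 = 0.1656 of the mass, i.e. 16.56%.

16.56 wt%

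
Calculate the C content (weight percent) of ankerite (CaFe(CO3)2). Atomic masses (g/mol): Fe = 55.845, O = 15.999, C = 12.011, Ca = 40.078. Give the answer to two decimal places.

11.12 weight percent

Molar mass of CaFe(CO3)2: 1×40.078 + 1×55.845 + 2×12.011 + 6×15.999 = 215.939 g/mol.
Mass of C per formula unit: 2 × 12.011 = 24.022 g.
Weight fraction C = 24.022 / 215.939 = 0.1112.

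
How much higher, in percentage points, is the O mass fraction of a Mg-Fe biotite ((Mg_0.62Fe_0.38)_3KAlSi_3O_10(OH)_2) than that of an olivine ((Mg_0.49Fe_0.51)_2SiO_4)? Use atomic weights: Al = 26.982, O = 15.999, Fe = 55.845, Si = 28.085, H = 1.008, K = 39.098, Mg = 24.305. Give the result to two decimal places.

5.34 percentage points

O in (Mg_0.62Fe_0.38)_3KAlSi_3O_10(OH)_2: molar mass 453.210 g/mol; 12×15.999 = 191.988 g → 42.36 wt%.
O in (Mg_0.49Fe_0.51)_2SiO_4: molar mass 172.862 g/mol; 4×15.999 = 63.996 g → 37.02 wt%.
Difference = 42.36 − 37.02 = 5.34 percentage points.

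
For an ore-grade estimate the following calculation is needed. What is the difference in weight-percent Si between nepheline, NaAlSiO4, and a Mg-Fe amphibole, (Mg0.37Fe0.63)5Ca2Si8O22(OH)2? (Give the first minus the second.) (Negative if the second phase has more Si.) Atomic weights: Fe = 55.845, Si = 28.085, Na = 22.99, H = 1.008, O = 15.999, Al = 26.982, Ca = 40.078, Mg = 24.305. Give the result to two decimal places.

-4.87 percentage points

Si in NaAlSiO4: molar mass 142.053 g/mol; 1×28.085 = 28.085 g → 19.77 wt%.
Si in (Mg0.37Fe0.63)5Ca2Si8O22(OH)2: molar mass 911.704 g/mol; 8×28.085 = 224.680 g → 24.64 wt%.
Difference = 19.77 − 24.64 = -4.87 percentage points.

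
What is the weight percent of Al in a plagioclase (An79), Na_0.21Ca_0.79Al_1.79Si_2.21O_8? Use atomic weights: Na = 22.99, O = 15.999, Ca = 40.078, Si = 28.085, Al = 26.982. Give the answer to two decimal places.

17.57 weight percent

Molar mass of Na_0.21Ca_0.79Al_1.79Si_2.21O_8: 0.21×22.99 + 0.79×40.078 + 1.79×26.982 + 2.21×28.085 + 8×15.999 = 274.847 g/mol.
Mass of Al per formula unit: 1.79 × 26.982 = 48.298 g.
Weight fraction Al = 48.298 / 274.847 = 0.1757.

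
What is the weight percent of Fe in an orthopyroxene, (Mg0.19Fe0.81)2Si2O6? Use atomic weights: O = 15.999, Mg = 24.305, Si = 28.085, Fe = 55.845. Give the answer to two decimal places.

M((Mg0.19Fe0.81)2Si2O6) = 251.869 g/mol.
Fe contributes 1.62 × 55.845 = 90.469 g per mole.
90.469/251.869 = 0.3592 → 35.92%.

35.92 weight percent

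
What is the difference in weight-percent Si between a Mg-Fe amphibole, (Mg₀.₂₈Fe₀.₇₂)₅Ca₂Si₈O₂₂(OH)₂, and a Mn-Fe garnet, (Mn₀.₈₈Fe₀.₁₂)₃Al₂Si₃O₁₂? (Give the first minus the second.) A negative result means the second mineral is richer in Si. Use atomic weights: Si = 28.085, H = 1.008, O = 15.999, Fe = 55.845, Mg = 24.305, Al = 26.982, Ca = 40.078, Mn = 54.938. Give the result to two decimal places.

7.26 percentage points

M((Mg₀.₂₈Fe₀.₇₂)₅Ca₂Si₈O₂₂(OH)₂) = 925.897 g/mol, so wt% Si = 224.680/925.897 × 100 = 24.27%.
M((Mn₀.₈₈Fe₀.₁₂)₃Al₂Si₃O₁₂) = 495.348 g/mol, so wt% Si = 84.255/495.348 × 100 = 17.01%.
24.27 − 17.01 = 7.26 pp.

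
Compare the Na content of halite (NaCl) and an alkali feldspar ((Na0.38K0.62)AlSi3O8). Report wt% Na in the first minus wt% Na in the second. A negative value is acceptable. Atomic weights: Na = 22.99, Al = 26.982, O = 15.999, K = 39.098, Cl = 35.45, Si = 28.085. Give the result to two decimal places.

36.13 percentage points

M(NaCl) = 58.440 g/mol, so wt% Na = 22.990/58.440 × 100 = 39.34%.
M((Na0.38K0.62)AlSi3O8) = 272.206 g/mol, so wt% Na = 8.736/272.206 × 100 = 3.21%.
39.34 − 3.21 = 36.13 pp.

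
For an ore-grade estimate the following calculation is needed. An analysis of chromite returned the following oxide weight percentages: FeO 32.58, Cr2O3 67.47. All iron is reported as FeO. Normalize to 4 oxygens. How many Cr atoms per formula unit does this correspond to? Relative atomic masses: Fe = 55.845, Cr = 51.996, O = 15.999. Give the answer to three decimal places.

1.989 Cr apfu

32.58 wt% FeO ÷ 71.844 g/mol = 0.45348 mol, giving 0.45348 Fe and 0.45348 O.
67.47 wt% Cr2O3 ÷ 151.989 g/mol = 0.44391 mol, giving 0.88782 Cr and 1.33173 O.
Oxygen sums to 1.78521; scaling by 4/1.78521 = 2.24063 puts the formula on 4 O.
Cr: 0.88782 × 2.24063 = 1.989 atoms per formula unit.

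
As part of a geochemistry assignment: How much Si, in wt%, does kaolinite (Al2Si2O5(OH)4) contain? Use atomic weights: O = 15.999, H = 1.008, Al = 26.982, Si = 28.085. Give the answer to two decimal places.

M(Al2Si2O5(OH)4) = 258.157 g/mol.
Si contributes 2 × 28.085 = 56.170 g per mole.
56.170/258.157 = 0.2176 → 21.76%.

21.76 wt%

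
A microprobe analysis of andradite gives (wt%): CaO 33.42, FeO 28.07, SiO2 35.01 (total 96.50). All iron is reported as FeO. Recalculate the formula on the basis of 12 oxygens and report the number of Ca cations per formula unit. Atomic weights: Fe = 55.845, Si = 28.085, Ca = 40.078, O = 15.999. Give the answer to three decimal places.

3.323 Ca apfu

CaO: 33.42/56.077 = 0.59597 mol → 0.59597 mol Ca, 0.59597 mol O.
FeO: 28.07/71.844 = 0.39071 mol → 0.39071 mol Fe, 0.39071 mol O.
SiO2: 35.01/60.083 = 0.58269 mol → 0.58269 mol Si, 1.16538 mol O.
Total oxygen = 2.15206 mol. Normalization factor = 12/2.15206 = 5.57605.
Ca per 12 O = 0.59597 × 5.57605 = 3.323.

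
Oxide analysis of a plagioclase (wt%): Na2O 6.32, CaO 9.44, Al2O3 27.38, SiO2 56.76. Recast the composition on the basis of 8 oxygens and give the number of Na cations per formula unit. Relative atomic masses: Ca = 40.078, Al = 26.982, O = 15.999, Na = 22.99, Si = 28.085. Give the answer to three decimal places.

0.550 Na apfu

6.32 wt% Na2O ÷ 61.979 g/mol = 0.10197 mol, giving 0.20394 Na and 0.10197 O.
9.44 wt% CaO ÷ 56.077 g/mol = 0.16834 mol, giving 0.16834 Ca and 0.16834 O.
27.38 wt% Al2O3 ÷ 101.961 g/mol = 0.26853 mol, giving 0.53706 Al and 0.80559 O.
56.76 wt% SiO2 ÷ 60.083 g/mol = 0.94469 mol, giving 0.94469 Si and 1.88938 O.
Oxygen sums to 2.96528; scaling by 8/2.96528 = 2.69789 puts the formula on 8 O.
Na: 0.20394 × 2.69789 = 0.550 atoms per formula unit.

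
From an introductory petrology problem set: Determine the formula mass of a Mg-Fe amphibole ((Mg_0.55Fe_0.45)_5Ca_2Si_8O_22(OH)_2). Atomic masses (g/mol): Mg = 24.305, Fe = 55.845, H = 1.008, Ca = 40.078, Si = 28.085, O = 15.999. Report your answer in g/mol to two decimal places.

883.32 g/mol

M = 2.75*24.305 + 2.25*55.845 + 2*40.078 + 8*28.085 + 24*15.999 + 2*1.008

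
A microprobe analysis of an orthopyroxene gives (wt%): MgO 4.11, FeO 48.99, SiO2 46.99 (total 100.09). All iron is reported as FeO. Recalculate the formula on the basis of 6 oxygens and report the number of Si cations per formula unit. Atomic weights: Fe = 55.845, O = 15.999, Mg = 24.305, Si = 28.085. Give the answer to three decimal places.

MgO: 4.11/40.304 = 0.10197 mol → 0.10197 mol Mg, 0.10197 mol O.
FeO: 48.99/71.844 = 0.68189 mol → 0.68189 mol Fe, 0.68189 mol O.
SiO2: 46.99/60.083 = 0.78208 mol → 0.78208 mol Si, 1.56416 mol O.
Total oxygen = 2.34802 mol. Normalization factor = 6/2.34802 = 2.55534.
Si per 6 O = 0.78208 × 2.55534 = 1.998.

1.998 Si apfu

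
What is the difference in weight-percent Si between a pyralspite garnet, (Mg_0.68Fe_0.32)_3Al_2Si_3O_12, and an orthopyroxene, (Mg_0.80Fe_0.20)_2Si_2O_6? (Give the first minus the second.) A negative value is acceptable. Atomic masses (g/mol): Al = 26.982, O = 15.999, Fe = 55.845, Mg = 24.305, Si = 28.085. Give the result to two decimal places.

Si in (Mg_0.68Fe_0.32)_3Al_2Si_3O_12: molar mass 433.400 g/mol; 3×28.085 = 84.255 g → 19.44 wt%.
Si in (Mg_0.80Fe_0.20)_2Si_2O_6: molar mass 213.390 g/mol; 2×28.085 = 56.170 g → 26.32 wt%.
Difference = 19.44 − 26.32 = -6.88 percentage points.

-6.88 percentage points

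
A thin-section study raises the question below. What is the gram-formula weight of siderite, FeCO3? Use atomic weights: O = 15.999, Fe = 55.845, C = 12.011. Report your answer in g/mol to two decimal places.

Fe: 1 × 55.845 = 55.8450
C: 1 × 12.011 = 12.0110
O: 3 × 15.999 = 47.9970
Summing the contributions gives the formula mass.

115.85 g/mol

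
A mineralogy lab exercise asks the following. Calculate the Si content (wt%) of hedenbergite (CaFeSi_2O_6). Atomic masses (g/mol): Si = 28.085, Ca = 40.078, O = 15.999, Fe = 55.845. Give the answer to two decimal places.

22.64 wt%

M(CaFeSi_2O_6) = 248.087 g/mol.
Si contributes 2 × 28.085 = 56.170 g per mole.
56.170/248.087 = 0.2264 → 22.64%.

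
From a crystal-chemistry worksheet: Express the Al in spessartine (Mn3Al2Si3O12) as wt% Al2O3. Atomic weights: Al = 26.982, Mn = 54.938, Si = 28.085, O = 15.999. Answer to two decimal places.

Formula mass = 495.021 g/mol.
2 Al → 1.0000 mol Al2O3 per formula unit; M(Al2O3) = 101.961, so Al2O3 mass = 101.961 g.
101.961/495.021 × 100 = 20.60 wt%.

20.60 wt%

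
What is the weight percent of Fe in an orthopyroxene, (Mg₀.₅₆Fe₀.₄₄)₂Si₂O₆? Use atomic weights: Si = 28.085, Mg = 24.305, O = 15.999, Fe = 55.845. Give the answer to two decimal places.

21.50 weight percent

Formula mass = 1.12×24.305 + 0.88×55.845 + 2×28.085 + 6×15.999 = 228.529 g/mol, of which 49.144 g is Fe.
So Fe makes up 49.144/228.529 = 0.2150 of the mass, i.e. 21.50%.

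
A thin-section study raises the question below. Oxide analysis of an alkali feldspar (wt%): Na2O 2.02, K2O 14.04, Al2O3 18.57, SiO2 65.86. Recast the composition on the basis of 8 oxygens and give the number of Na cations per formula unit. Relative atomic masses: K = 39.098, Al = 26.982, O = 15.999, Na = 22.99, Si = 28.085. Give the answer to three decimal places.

Na2O: 2.02/61.979 = 0.03259 mol → 0.06518 mol Na, 0.03259 mol O.
K2O: 14.04/94.195 = 0.14905 mol → 0.29810 mol K, 0.14905 mol O.
Al2O3: 18.57/101.961 = 0.18213 mol → 0.36426 mol Al, 0.54639 mol O.
SiO2: 65.86/60.083 = 1.09615 mol → 1.09615 mol Si, 2.19230 mol O.
Total oxygen = 2.92033 mol. Normalization factor = 8/2.92033 = 2.73942.
Na per 8 O = 0.06518 × 2.73942 = 0.179.

0.179 Na apfu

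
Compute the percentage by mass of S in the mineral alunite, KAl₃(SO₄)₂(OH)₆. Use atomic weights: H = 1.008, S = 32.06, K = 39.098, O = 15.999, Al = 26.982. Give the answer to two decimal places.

M(KAl₃(SO₄)₂(OH)₆) = 414.198 g/mol.
S contributes 2 × 32.06 = 64.120 g per mole.
64.120/414.198 = 0.1548 → 15.48%.

15.48 mass %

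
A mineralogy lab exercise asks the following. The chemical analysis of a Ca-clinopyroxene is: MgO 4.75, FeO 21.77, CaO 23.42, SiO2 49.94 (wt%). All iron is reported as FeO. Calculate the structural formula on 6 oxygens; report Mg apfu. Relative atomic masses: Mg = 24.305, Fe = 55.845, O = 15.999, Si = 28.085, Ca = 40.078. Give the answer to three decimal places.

0.283 Mg apfu

MgO: 4.75/40.304 = 0.11785 mol → 0.11785 mol Mg, 0.11785 mol O.
FeO: 21.77/71.844 = 0.30302 mol → 0.30302 mol Fe, 0.30302 mol O.
CaO: 23.42/56.077 = 0.41764 mol → 0.41764 mol Ca, 0.41764 mol O.
SiO2: 49.94/60.083 = 0.83118 mol → 0.83118 mol Si, 1.66236 mol O.
Total oxygen = 2.50087 mol. Normalization factor = 6/2.50087 = 2.39917.
Mg per 6 O = 0.11785 × 2.39917 = 0.283.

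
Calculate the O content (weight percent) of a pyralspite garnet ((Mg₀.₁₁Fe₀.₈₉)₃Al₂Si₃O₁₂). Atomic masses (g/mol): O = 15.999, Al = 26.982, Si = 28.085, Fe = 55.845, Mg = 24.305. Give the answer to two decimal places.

Molar mass of (Mg₀.₁₁Fe₀.₈₉)₃Al₂Si₃O₁₂: 0.33×24.305 + 2.67×55.845 + 2×26.982 + 3×28.085 + 12×15.999 = 487.334 g/mol.
Mass of O per formula unit: 12 × 15.999 = 191.988 g.
Weight fraction O = 191.988 / 487.334 = 0.3940.

39.40 weight percent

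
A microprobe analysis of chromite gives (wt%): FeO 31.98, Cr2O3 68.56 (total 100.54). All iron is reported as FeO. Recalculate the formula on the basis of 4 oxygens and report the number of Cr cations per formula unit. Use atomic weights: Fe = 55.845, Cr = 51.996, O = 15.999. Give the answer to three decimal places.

31.98 wt% FeO ÷ 71.844 g/mol = 0.44513 mol, giving 0.44513 Fe and 0.44513 O.
68.56 wt% Cr2O3 ÷ 151.989 g/mol = 0.45109 mol, giving 0.90218 Cr and 1.35327 O.
Oxygen sums to 1.79840; scaling by 4/1.79840 = 2.22420 puts the formula on 4 O.
Cr: 0.90218 × 2.22420 = 2.007 atoms per formula unit.

2.007 Cr apfu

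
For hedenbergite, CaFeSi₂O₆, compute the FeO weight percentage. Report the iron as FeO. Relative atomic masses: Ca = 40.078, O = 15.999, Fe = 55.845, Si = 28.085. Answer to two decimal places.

28.96 wt%

M(CaFeSi₂O₆) = 248.087 g/mol; M(FeO) = 71.844 g/mol.
Moles FeO per formula unit = 1 Fe ÷ 1 = 1.0000.
FeO fraction = (1.0000 × 71.844) / 248.087 = 71.844/248.087 = 0.2896.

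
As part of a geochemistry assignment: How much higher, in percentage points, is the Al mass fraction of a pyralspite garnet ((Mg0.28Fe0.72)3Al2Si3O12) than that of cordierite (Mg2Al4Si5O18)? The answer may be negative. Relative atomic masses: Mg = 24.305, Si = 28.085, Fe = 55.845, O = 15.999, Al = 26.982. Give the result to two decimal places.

-7.00 percentage points

M((Mg0.28Fe0.72)3Al2Si3O12) = 471.248 g/mol, so wt% Al = 53.964/471.248 × 100 = 11.45%.
M(Mg2Al4Si5O18) = 584.945 g/mol, so wt% Al = 107.928/584.945 × 100 = 18.45%.
11.45 − 18.45 = -7.00 pp.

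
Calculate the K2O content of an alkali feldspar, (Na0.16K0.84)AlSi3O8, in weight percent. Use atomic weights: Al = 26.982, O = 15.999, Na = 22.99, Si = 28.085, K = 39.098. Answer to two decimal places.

Molar mass of (Na0.16K0.84)AlSi3O8 = 0.16×22.99 + 0.84×39.098 + 1×26.982 + 3×28.085 + 8×15.999 = 275.750 g/mol.
Each formula unit contains 0.84 K, equivalent to 0.84/2 = 0.4200 mol K2O.
M(K2O) = 2×39.098 + 1×15.999 = 94.195 g/mol.
Mass of K2O per formula unit = 0.4200 × 94.195 = 39.562 g.
K2O wt% = 39.562 / 275.750 × 100 = 14.35%.

14.35 wt%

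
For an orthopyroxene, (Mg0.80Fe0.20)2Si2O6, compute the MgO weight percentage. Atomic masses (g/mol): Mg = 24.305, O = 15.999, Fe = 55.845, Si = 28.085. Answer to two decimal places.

30.22 wt%

Formula mass = 213.390 g/mol.
1.60 Mg → 1.6000 mol MgO per formula unit; M(MgO) = 40.304, so MgO mass = 64.486 g.
64.486/213.390 × 100 = 30.22 wt%.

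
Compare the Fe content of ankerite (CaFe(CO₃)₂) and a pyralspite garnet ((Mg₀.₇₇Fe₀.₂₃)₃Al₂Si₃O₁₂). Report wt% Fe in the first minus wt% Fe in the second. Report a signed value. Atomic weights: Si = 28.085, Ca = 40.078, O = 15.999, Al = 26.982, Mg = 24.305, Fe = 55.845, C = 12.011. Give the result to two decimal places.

16.79 percentage points

Fe in CaFe(CO₃)₂: molar mass 215.939 g/mol; 1×55.845 = 55.845 g → 25.86 wt%.
Fe in (Mg₀.₇₇Fe₀.₂₃)₃Al₂Si₃O₁₂: molar mass 424.885 g/mol; 0.69×55.845 = 38.533 g → 9.07 wt%.
Difference = 25.86 − 9.07 = 16.79 percentage points.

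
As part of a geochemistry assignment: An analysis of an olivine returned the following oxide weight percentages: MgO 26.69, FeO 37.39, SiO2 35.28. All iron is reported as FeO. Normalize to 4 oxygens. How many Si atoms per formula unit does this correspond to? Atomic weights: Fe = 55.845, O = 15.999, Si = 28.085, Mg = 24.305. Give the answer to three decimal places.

0.996 Si apfu

26.69 wt% MgO ÷ 40.304 g/mol = 0.66222 mol, giving 0.66222 Mg and 0.66222 O.
37.39 wt% FeO ÷ 71.844 g/mol = 0.52043 mol, giving 0.52043 Fe and 0.52043 O.
35.28 wt% SiO2 ÷ 60.083 g/mol = 0.58719 mol, giving 0.58719 Si and 1.17438 O.
Oxygen sums to 2.35703; scaling by 4/2.35703 = 1.69705 puts the formula on 4 O.
Si: 0.58719 × 1.69705 = 0.996 atoms per formula unit.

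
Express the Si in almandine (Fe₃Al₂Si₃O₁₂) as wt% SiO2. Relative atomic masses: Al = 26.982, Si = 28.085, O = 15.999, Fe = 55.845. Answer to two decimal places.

Formula mass = 497.742 g/mol.
3 Si → 3.0000 mol SiO2 per formula unit; M(SiO2) = 60.083, so SiO2 mass = 180.249 g.
180.249/497.742 × 100 = 36.21 wt%.

36.21 wt%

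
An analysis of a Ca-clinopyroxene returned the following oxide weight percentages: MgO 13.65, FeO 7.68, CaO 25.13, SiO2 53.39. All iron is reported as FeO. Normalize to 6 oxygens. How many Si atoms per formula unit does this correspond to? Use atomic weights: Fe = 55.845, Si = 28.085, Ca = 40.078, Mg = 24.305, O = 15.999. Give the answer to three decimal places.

1.996 Si apfu

MgO: 13.65/40.304 = 0.33868 mol → 0.33868 mol Mg, 0.33868 mol O.
FeO: 7.68/71.844 = 0.10690 mol → 0.10690 mol Fe, 0.10690 mol O.
CaO: 25.13/56.077 = 0.44813 mol → 0.44813 mol Ca, 0.44813 mol O.
SiO2: 53.39/60.083 = 0.88860 mol → 0.88860 mol Si, 1.77720 mol O.
Total oxygen = 2.67091 mol. Normalization factor = 6/2.67091 = 2.24643.
Si per 6 O = 0.88860 × 2.24643 = 1.996.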